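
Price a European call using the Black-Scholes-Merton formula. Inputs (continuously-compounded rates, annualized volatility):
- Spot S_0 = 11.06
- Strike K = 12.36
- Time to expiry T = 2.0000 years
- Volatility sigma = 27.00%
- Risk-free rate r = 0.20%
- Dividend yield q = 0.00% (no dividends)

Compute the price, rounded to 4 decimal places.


d1 = (ln(S/K) + (r - q + 0.5*sigma^2) * T) / (sigma * sqrt(T)) = -0.08964662
d2 = d1 - sigma * sqrt(T) = -0.47148428
exp(-rT) = 0.99600799; exp(-qT) = 1.00000000
C = S_0 * exp(-qT) * N(d1) - K * exp(-rT) * N(d2)
N(d1) = 0.46428402; N(d2) = 0.31864747
C = 11.0600 * 1.00000000 * 0.46428402 - 12.3600 * 0.99600799 * 0.31864747 = 1.2122

Answer: Price = 1.2122


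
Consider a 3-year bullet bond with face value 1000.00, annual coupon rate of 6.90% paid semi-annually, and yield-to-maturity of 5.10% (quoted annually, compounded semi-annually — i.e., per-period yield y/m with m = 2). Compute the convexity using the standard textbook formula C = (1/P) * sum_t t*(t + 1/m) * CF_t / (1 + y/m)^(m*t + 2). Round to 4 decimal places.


Coupon per period c = face * coupon_rate / m = 34.500000
Periods per year m = 2; per-period yield y/m = 0.025500
Number of cashflows N = 6
Cashflows (t years, CF_t, discount factor 1/(1+y/m)^(m*t), PV):
  t = 0.5000: CF_t = 34.500000, DF = 0.975134, PV = 33.642126
  t = 1.0000: CF_t = 34.500000, DF = 0.950886, PV = 32.805583
  t = 1.5000: CF_t = 34.500000, DF = 0.927242, PV = 31.989842
  t = 2.0000: CF_t = 34.500000, DF = 0.904185, PV = 31.194386
  t = 2.5000: CF_t = 34.500000, DF = 0.881702, PV = 30.418709
  t = 3.0000: CF_t = 1034.500000, DF = 0.859777, PV = 889.439693
Price P = sum_t PV_t = 1049.490339
Convexity numerator sum_t t*(t + 1/m) * CF_t / (1+y/m)^(m*t + 2):
  t = 0.5000: term = 15.994921
  t = 1.0000: term = 46.791578
  t = 1.5000: term = 91.256126
  t = 2.0000: term = 148.311597
  t = 2.5000: term = 216.935539
  t = 3.0000: term = 8880.439838
Convexity = (1/P) * sum = 9399.729600 / 1049.490339 = 8.956471

Answer: Convexity = 8.9565


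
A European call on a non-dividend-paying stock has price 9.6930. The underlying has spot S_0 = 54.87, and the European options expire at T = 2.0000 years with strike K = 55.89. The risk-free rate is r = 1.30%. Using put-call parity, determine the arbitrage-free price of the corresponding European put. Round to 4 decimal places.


Put-call parity: C - P = S_0 * exp(-qT) - K * exp(-rT).
S_0 * exp(-qT) = 54.8700 * 1.00000000 = 54.87000000
K * exp(-rT) = 55.8900 * 0.97433509 = 54.45558816
P = C - S*exp(-qT) + K*exp(-rT)
P = 9.6930 - 54.87000000 + 54.45558816 = 9.2786

Answer: Put price = 9.2786


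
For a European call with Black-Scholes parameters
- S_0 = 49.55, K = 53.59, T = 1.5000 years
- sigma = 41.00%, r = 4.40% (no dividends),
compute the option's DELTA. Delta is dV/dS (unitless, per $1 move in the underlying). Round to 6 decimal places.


Answer: Delta = 0.589562

Derivation:
d1 = 0.2264180412; d2 = -0.2757273560
phi(d1) = 0.3888463121; exp(-qT) = 1.0000000000; exp(-rT) = 0.9361308643
N(d1) = 0.5895618513
Delta = exp(-qT) * N(d1) = 1.0000000000 * 0.5895618513 = 0.589562


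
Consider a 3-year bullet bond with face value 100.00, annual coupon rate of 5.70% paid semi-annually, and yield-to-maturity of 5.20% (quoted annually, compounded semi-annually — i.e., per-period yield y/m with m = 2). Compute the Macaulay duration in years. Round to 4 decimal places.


Coupon per period c = face * coupon_rate / m = 2.850000
Periods per year m = 2; per-period yield y/m = 0.026000
Number of cashflows N = 6
Cashflows (t years, CF_t, discount factor 1/(1+y/m)^(m*t), PV):
  t = 0.5000: CF_t = 2.850000, DF = 0.974659, PV = 2.777778
  t = 1.0000: CF_t = 2.850000, DF = 0.949960, PV = 2.707386
  t = 1.5000: CF_t = 2.850000, DF = 0.925887, PV = 2.638778
  t = 2.0000: CF_t = 2.850000, DF = 0.902424, PV = 2.571908
  t = 2.5000: CF_t = 2.850000, DF = 0.879555, PV = 2.506733
  t = 3.0000: CF_t = 102.850000, DF = 0.857266, PV = 88.169856
Price P = sum_t PV_t = 101.372438
Macaulay numerator sum_t t * PV_t:
  t * PV_t at t = 0.5000: 1.388889
  t * PV_t at t = 1.0000: 2.707386
  t * PV_t at t = 1.5000: 3.958166
  t * PV_t at t = 2.0000: 5.143816
  t * PV_t at t = 2.5000: 6.266832
  t * PV_t at t = 3.0000: 264.509568
Macaulay duration D = (sum_t t * PV_t) / P = 283.974657 / 101.372438 = 2.801300

Answer: Macaulay duration = 2.8013 years


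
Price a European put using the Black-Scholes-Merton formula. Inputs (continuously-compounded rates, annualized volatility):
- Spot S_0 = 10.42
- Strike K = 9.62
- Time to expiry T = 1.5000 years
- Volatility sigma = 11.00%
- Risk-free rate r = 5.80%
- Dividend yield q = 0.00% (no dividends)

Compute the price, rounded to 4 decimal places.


Answer: Price = 0.0668

Derivation:
d1 = (ln(S/K) + (r - q + 0.5*sigma^2) * T) / (sigma * sqrt(T)) = 1.30608108
d2 = d1 - sigma * sqrt(T) = 1.17135915
exp(-rT) = 0.91667710; exp(-qT) = 1.00000000
P = K * exp(-rT) * N(-d2) - S_0 * exp(-qT) * N(-d1)
N(-d1) = 0.09576249; N(-d2) = 0.12072722
P = 9.6200 * 0.91667710 * 0.12072722 - 10.4200 * 1.00000000 * 0.09576249 = 0.0668


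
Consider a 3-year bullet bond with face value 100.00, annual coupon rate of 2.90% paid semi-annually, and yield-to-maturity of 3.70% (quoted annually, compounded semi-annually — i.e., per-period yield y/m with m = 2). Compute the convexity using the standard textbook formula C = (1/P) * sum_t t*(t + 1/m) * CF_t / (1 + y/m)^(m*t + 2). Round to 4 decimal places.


Coupon per period c = face * coupon_rate / m = 1.450000
Periods per year m = 2; per-period yield y/m = 0.018500
Number of cashflows N = 6
Cashflows (t years, CF_t, discount factor 1/(1+y/m)^(m*t), PV):
  t = 0.5000: CF_t = 1.450000, DF = 0.981836, PV = 1.423662
  t = 1.0000: CF_t = 1.450000, DF = 0.964002, PV = 1.397803
  t = 1.5000: CF_t = 1.450000, DF = 0.946492, PV = 1.372413
  t = 2.0000: CF_t = 1.450000, DF = 0.929300, PV = 1.347485
  t = 2.5000: CF_t = 1.450000, DF = 0.912420, PV = 1.323009
  t = 3.0000: CF_t = 101.450000, DF = 0.895847, PV = 90.883669
Price P = sum_t PV_t = 97.748041
Convexity numerator sum_t t*(t + 1/m) * CF_t / (1+y/m)^(m*t + 2):
  t = 0.5000: term = 0.686207
  t = 1.0000: term = 2.021227
  t = 1.5000: term = 3.969027
  t = 2.0000: term = 6.494890
  t = 2.5000: term = 9.565376
  t = 3.0000: term = 919.926403
Convexity = (1/P) * sum = 942.663130 / 97.748041 = 9.643806

Answer: Convexity = 9.6438


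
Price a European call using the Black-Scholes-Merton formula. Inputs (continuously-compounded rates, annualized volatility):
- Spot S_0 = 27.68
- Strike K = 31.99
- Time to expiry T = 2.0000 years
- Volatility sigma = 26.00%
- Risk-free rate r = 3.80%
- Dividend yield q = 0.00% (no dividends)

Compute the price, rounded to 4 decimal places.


Answer: Price = 3.2687

Derivation:
d1 = (ln(S/K) + (r - q + 0.5*sigma^2) * T) / (sigma * sqrt(T)) = -0.00302757
d2 = d1 - sigma * sqrt(T) = -0.37072309
exp(-rT) = 0.92681621; exp(-qT) = 1.00000000
C = S_0 * exp(-qT) * N(d1) - K * exp(-rT) * N(d2)
N(d1) = 0.49879218; N(d2) = 0.35542189
C = 27.6800 * 1.00000000 * 0.49879218 - 31.9900 * 0.92681621 * 0.35542189 = 3.2687


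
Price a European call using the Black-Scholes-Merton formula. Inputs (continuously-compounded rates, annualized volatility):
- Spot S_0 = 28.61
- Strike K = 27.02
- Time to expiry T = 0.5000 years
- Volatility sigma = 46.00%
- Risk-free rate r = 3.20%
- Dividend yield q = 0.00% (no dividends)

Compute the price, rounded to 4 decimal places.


d1 = (ln(S/K) + (r - q + 0.5*sigma^2) * T) / (sigma * sqrt(T)) = 0.38761434
d2 = d1 - sigma * sqrt(T) = 0.06234522
exp(-rT) = 0.98412732; exp(-qT) = 1.00000000
C = S_0 * exp(-qT) * N(d1) - K * exp(-rT) * N(d2)
N(d1) = 0.65084927; N(d2) = 0.52485604
C = 28.6100 * 1.00000000 * 0.65084927 - 27.0200 * 0.98412732 * 0.52485604 = 4.6643

Answer: Price = 4.6643


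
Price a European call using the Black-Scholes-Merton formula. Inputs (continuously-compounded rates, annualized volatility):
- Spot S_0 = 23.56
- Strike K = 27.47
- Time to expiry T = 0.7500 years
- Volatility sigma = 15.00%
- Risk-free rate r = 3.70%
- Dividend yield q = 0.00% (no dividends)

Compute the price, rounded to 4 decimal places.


d1 = (ln(S/K) + (r - q + 0.5*sigma^2) * T) / (sigma * sqrt(T)) = -0.90341185
d2 = d1 - sigma * sqrt(T) = -1.03331566
exp(-rT) = 0.97263149; exp(-qT) = 1.00000000
C = S_0 * exp(-qT) * N(d1) - K * exp(-rT) * N(d2)
N(d1) = 0.18315368; N(d2) = 0.15072810
C = 23.5600 * 1.00000000 * 0.18315368 - 27.4700 * 0.97263149 * 0.15072810 = 0.2879

Answer: Price = 0.2879


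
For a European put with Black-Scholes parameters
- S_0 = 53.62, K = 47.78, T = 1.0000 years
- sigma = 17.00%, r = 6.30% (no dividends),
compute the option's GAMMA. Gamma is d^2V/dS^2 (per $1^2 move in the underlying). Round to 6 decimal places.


Answer: Gamma = 0.023011

Derivation:
d1 = 1.1339117112; d2 = 0.9639117112
phi(d1) = 0.2097547228; exp(-qT) = 1.0000000000; exp(-rT) = 0.9389434737
Gamma = exp(-qT) * phi(d1) / (S * sigma * sqrt(T)) = 1.0000000000 * 0.2097547228 / (53.6200 * 0.1700 * 1.0000000000) = 0.023011


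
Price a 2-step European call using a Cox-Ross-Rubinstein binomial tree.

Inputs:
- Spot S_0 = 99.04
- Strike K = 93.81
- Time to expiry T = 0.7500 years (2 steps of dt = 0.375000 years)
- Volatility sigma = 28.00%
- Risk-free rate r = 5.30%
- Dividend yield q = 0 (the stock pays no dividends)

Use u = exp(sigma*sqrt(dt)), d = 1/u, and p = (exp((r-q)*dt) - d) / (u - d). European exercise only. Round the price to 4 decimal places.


Answer: Price = V(0,0) = 14.1925

Derivation:
dt = T/N = 0.375000
u = exp(sigma*sqrt(dt)) = 1.187042; d = 1/u = 0.842430
p = (exp((r-q)*dt) - d) / (u - d) = 0.515489
Discount per step: exp(-r*dt) = 0.980321
Stock lattice S(k, i) with i counting down-moves:
  k=0: S(0,0) = 99.0400
  k=1: S(1,0) = 117.5646; S(1,1) = 83.4343
  k=2: S(2,0) = 139.5541; S(2,1) = 99.0400; S(2,2) = 70.2876
Terminal payoffs V(N, i) = max(S_T - K, 0):
  V(2,0) = 45.744105; V(2,1) = 5.230000; V(2,2) = 0.000000
Backward induction: V(k, i) = exp(-r*dt) * [p * V(k+1, i) + (1-p) * V(k+1, i+1)].
  V(1,0) = exp(-r*dt) * [p*45.744105 + (1-p)*5.230000] = 25.600682
  V(1,1) = exp(-r*dt) * [p*5.230000 + (1-p)*0.000000] = 2.642955
  V(0,0) = exp(-r*dt) * [p*25.600682 + (1-p)*2.642955] = 14.192518


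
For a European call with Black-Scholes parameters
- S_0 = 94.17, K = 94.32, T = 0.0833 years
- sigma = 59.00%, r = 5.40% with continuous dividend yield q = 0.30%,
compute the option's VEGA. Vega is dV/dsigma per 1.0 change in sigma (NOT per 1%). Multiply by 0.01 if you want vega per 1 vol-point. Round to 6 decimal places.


Answer: Vega = 10.785312

Derivation:
d1 = 0.1007437097; d2 = -0.0695405526
phi(d1) = 0.3969229171; exp(-qT) = 0.9997501312; exp(-rT) = 0.9955119017
Vega = S * exp(-qT) * phi(d1) * sqrt(T) = 94.1700 * 0.9997501312 * 0.3969229171 * 0.2886173938 = 10.785312


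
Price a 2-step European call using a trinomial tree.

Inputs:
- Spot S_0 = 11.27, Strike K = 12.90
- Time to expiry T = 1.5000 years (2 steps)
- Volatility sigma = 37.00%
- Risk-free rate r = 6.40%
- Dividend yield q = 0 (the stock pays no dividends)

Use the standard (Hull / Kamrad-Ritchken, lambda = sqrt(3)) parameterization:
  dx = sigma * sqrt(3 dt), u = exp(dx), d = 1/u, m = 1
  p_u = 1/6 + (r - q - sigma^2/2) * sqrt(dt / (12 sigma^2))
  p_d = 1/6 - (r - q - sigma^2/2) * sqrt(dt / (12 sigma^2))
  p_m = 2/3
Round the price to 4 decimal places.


dt = T/N = 0.750000; dx = sigma*sqrt(3*dt) = 0.555000
u = exp(dx) = 1.741941; d = 1/u = 0.574072
p_u = 0.163660, p_m = 0.666667, p_d = 0.169673
Discount per step: exp(-r*dt) = 0.953134
Stock lattice S(k, j) with j the centered position index:
  k=0: S(0,+0) = 11.2700
  k=1: S(1,-1) = 6.4698; S(1,+0) = 11.2700; S(1,+1) = 19.6317
  k=2: S(2,-2) = 3.7141; S(2,-1) = 6.4698; S(2,+0) = 11.2700; S(2,+1) = 19.6317; S(2,+2) = 34.1972
Terminal payoffs V(N, j) = max(S_T - K, 0):
  V(2,-2) = 0.000000; V(2,-1) = 0.000000; V(2,+0) = 0.000000; V(2,+1) = 6.731675; V(2,+2) = 21.297219
Backward induction: V(k, j) = exp(-r*dt) * [p_u * V(k+1, j+1) + p_m * V(k+1, j) + p_d * V(k+1, j-1)]
  V(1,-1) = exp(-r*dt) * [p_u*0.000000 + p_m*0.000000 + p_d*0.000000] = 0.000000
  V(1,+0) = exp(-r*dt) * [p_u*6.731675 + p_m*0.000000 + p_d*0.000000] = 1.050073
  V(1,+1) = exp(-r*dt) * [p_u*21.297219 + p_m*6.731675 + p_d*0.000000] = 7.599607
  V(0,+0) = exp(-r*dt) * [p_u*7.599607 + p_m*1.050073 + p_d*0.000000] = 1.852701

Answer: Price = V(0,0) = 1.8527


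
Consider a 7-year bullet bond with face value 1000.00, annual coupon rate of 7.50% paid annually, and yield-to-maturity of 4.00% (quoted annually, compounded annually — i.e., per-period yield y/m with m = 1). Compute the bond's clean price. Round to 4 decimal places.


Coupon per period c = face * coupon_rate / m = 75.000000
Periods per year m = 1; per-period yield y/m = 0.040000
Number of cashflows N = 7
Cashflows (t years, CF_t, discount factor 1/(1+y/m)^(m*t), PV):
  t = 1.0000: CF_t = 75.000000, DF = 0.961538, PV = 72.115385
  t = 2.0000: CF_t = 75.000000, DF = 0.924556, PV = 69.341716
  t = 3.0000: CF_t = 75.000000, DF = 0.888996, PV = 66.674727
  t = 4.0000: CF_t = 75.000000, DF = 0.854804, PV = 64.110314
  t = 5.0000: CF_t = 75.000000, DF = 0.821927, PV = 61.644533
  t = 6.0000: CF_t = 75.000000, DF = 0.790315, PV = 59.273589
  t = 7.0000: CF_t = 1075.000000, DF = 0.759918, PV = 816.911649
Price P = sum_t PV_t = 1210.071913

Answer: Price = 1210.0719


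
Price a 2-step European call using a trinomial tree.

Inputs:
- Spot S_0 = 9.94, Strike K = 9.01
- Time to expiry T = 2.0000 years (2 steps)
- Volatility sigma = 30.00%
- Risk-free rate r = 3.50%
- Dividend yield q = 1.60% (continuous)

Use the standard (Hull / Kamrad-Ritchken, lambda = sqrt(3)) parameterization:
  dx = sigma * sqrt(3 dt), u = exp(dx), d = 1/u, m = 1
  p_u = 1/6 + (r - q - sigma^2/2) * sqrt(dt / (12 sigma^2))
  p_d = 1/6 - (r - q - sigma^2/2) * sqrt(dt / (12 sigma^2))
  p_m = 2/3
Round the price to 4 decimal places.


Answer: Price = V(0,0) = 2.1461

Derivation:
dt = T/N = 1.000000; dx = sigma*sqrt(3*dt) = 0.519615
u = exp(dx) = 1.681381; d = 1/u = 0.594749
p_u = 0.141648, p_m = 0.666667, p_d = 0.191685
Discount per step: exp(-r*dt) = 0.965605
Stock lattice S(k, j) with j the centered position index:
  k=0: S(0,+0) = 9.9400
  k=1: S(1,-1) = 5.9118; S(1,+0) = 9.9400; S(1,+1) = 16.7129
  k=2: S(2,-2) = 3.5160; S(2,-1) = 5.9118; S(2,+0) = 9.9400; S(2,+1) = 16.7129; S(2,+2) = 28.1008
Terminal payoffs V(N, j) = max(S_T - K, 0):
  V(2,-2) = 0.000000; V(2,-1) = 0.000000; V(2,+0) = 0.930000; V(2,+1) = 7.702923; V(2,+2) = 19.090785
Backward induction: V(k, j) = exp(-r*dt) * [p_u * V(k+1, j+1) + p_m * V(k+1, j) + p_d * V(k+1, j-1)]
  V(1,-1) = exp(-r*dt) * [p_u*0.930000 + p_m*0.000000 + p_d*0.000000] = 0.127202
  V(1,+0) = exp(-r*dt) * [p_u*7.702923 + p_m*0.930000 + p_d*0.000000] = 1.652252
  V(1,+1) = exp(-r*dt) * [p_u*19.090785 + p_m*7.702923 + p_d*0.930000] = 7.741958
  V(0,+0) = exp(-r*dt) * [p_u*7.741958 + p_m*1.652252 + p_d*0.127202] = 2.146076


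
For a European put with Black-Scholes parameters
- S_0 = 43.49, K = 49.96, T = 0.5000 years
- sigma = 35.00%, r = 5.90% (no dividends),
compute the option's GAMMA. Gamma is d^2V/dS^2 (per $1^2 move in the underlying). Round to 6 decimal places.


Answer: Gamma = 0.035244

Derivation:
d1 = -0.3174572406; d2 = -0.5649446140
phi(d1) = 0.3793378360; exp(-qT) = 1.0000000000; exp(-rT) = 0.9709308776
Gamma = exp(-qT) * phi(d1) / (S * sigma * sqrt(T)) = 1.0000000000 * 0.3793378360 / (43.4900 * 0.3500 * 0.7071067812) = 0.035244


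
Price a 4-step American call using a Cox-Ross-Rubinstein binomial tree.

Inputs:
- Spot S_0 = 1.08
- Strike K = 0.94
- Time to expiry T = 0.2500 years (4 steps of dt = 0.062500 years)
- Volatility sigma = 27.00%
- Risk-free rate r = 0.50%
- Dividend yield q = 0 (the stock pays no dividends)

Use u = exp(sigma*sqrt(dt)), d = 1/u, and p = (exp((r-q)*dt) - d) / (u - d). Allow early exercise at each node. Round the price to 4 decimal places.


dt = T/N = 0.062500
u = exp(sigma*sqrt(dt)) = 1.069830; d = 1/u = 0.934728
p = (exp((r-q)*dt) - d) / (u - d) = 0.485445
Discount per step: exp(-r*dt) = 0.999688
Stock lattice S(k, i) with i counting down-moves:
  k=0: S(0,0) = 1.0800
  k=1: S(1,0) = 1.1554; S(1,1) = 1.0095
  k=2: S(2,0) = 1.2361; S(2,1) = 1.0800; S(2,2) = 0.9436
  k=3: S(3,0) = 1.3224; S(3,1) = 1.1554; S(3,2) = 1.0095; S(3,3) = 0.8820
  k=4: S(4,0) = 1.4148; S(4,1) = 1.2361; S(4,2) = 1.0800; S(4,3) = 0.9436; S(4,4) = 0.8244
Terminal payoffs V(N, i) = max(S_T - K, 0):
  V(4,0) = 0.474762; V(4,1) = 0.296100; V(4,2) = 0.140000; V(4,3) = 0.003613; V(4,4) = 0.000000
Backward induction: V(k, i) = exp(-r*dt) * [p * V(k+1, i) + (1-p) * V(k+1, i+1)]; then take max(V_cont, immediate exercise) for American.
  V(3,0) = exp(-r*dt) * [p*0.474762 + (1-p)*0.296100] = 0.382711; exercise = 0.382417; V(3,0) = max -> 0.382711
  V(3,1) = exp(-r*dt) * [p*0.296100 + (1-p)*0.140000] = 0.215710; exercise = 0.215417; V(3,1) = max -> 0.215710
  V(3,2) = exp(-r*dt) * [p*0.140000 + (1-p)*0.003613] = 0.069800; exercise = 0.069506; V(3,2) = max -> 0.069800
  V(3,3) = exp(-r*dt) * [p*0.003613 + (1-p)*0.000000] = 0.001753; exercise = 0.000000; V(3,3) = max -> 0.001753
  V(2,0) = exp(-r*dt) * [p*0.382711 + (1-p)*0.215710] = 0.296687; exercise = 0.296100; V(2,0) = max -> 0.296687
  V(2,1) = exp(-r*dt) * [p*0.215710 + (1-p)*0.069800] = 0.140587; exercise = 0.140000; V(2,1) = max -> 0.140587
  V(2,2) = exp(-r*dt) * [p*0.069800 + (1-p)*0.001753] = 0.034775; exercise = 0.003613; V(2,2) = max -> 0.034775
  V(1,0) = exp(-r*dt) * [p*0.296687 + (1-p)*0.140587] = 0.216298; exercise = 0.215417; V(1,0) = max -> 0.216298
  V(1,1) = exp(-r*dt) * [p*0.140587 + (1-p)*0.034775] = 0.086114; exercise = 0.069506; V(1,1) = max -> 0.086114
  V(0,0) = exp(-r*dt) * [p*0.216298 + (1-p)*0.086114] = 0.149264; exercise = 0.140000; V(0,0) = max -> 0.149264

Answer: Price = V(0,0) = 0.1493


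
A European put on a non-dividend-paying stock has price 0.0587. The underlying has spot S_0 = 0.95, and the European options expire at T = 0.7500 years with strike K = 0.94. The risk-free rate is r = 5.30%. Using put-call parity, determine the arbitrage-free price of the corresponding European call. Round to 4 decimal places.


Answer: Call price = 0.1053

Derivation:
Put-call parity: C - P = S_0 * exp(-qT) - K * exp(-rT).
S_0 * exp(-qT) = 0.9500 * 1.00000000 = 0.95000000
K * exp(-rT) = 0.9400 * 0.96102967 = 0.90336789
C = P + S*exp(-qT) - K*exp(-rT)
C = 0.0587 + 0.95000000 - 0.90336789 = 0.1053


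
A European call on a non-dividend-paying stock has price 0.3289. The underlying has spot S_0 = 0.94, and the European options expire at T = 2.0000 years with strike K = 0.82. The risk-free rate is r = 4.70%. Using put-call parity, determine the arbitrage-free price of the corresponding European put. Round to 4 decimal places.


Answer: Put price = 0.1353

Derivation:
Put-call parity: C - P = S_0 * exp(-qT) - K * exp(-rT).
S_0 * exp(-qT) = 0.9400 * 1.00000000 = 0.94000000
K * exp(-rT) = 0.8200 * 0.91028276 = 0.74643187
P = C - S*exp(-qT) + K*exp(-rT)
P = 0.3289 - 0.94000000 + 0.74643187 = 0.1353


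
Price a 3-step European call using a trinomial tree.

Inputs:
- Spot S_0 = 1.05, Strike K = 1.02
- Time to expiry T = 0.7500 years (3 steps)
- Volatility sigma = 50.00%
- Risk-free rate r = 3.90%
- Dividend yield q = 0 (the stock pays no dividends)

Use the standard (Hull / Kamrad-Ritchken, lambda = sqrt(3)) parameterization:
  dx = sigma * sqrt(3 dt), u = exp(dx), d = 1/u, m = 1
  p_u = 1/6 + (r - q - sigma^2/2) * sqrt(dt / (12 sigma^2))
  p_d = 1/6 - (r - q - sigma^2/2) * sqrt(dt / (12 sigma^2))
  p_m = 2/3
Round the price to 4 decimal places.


Answer: Price = V(0,0) = 0.1941

Derivation:
dt = T/N = 0.250000; dx = sigma*sqrt(3*dt) = 0.433013
u = exp(dx) = 1.541896; d = 1/u = 0.648552
p_u = 0.141841, p_m = 0.666667, p_d = 0.191493
Discount per step: exp(-r*dt) = 0.990297
Stock lattice S(k, j) with j the centered position index:
  k=0: S(0,+0) = 1.0500
  k=1: S(1,-1) = 0.6810; S(1,+0) = 1.0500; S(1,+1) = 1.6190
  k=2: S(2,-2) = 0.4417; S(2,-1) = 0.6810; S(2,+0) = 1.0500; S(2,+1) = 1.6190; S(2,+2) = 2.4963
  k=3: S(3,-3) = 0.2864; S(3,-2) = 0.4417; S(3,-1) = 0.6810; S(3,+0) = 1.0500; S(3,+1) = 1.6190; S(3,+2) = 2.4963; S(3,+3) = 3.8491
Terminal payoffs V(N, j) = max(S_T - K, 0):
  V(3,-3) = 0.000000; V(3,-2) = 0.000000; V(3,-1) = 0.000000; V(3,+0) = 0.030000; V(3,+1) = 0.598991; V(3,+2) = 1.476315; V(3,+3) = 2.829057
Backward induction: V(k, j) = exp(-r*dt) * [p_u * V(k+1, j+1) + p_m * V(k+1, j) + p_d * V(k+1, j-1)]
  V(2,-2) = exp(-r*dt) * [p_u*0.000000 + p_m*0.000000 + p_d*0.000000] = 0.000000
  V(2,-1) = exp(-r*dt) * [p_u*0.030000 + p_m*0.000000 + p_d*0.000000] = 0.004214
  V(2,+0) = exp(-r*dt) * [p_u*0.598991 + p_m*0.030000 + p_d*0.000000] = 0.103943
  V(2,+1) = exp(-r*dt) * [p_u*1.476315 + p_m*0.598991 + p_d*0.030000] = 0.608511
  V(2,+2) = exp(-r*dt) * [p_u*2.829057 + p_m*1.476315 + p_d*0.598991] = 1.485632
  V(1,-1) = exp(-r*dt) * [p_u*0.103943 + p_m*0.004214 + p_d*0.000000] = 0.017382
  V(1,+0) = exp(-r*dt) * [p_u*0.608511 + p_m*0.103943 + p_d*0.004214] = 0.154896
  V(1,+1) = exp(-r*dt) * [p_u*1.485632 + p_m*0.608511 + p_d*0.103943] = 0.630128
  V(0,+0) = exp(-r*dt) * [p_u*0.630128 + p_m*0.154896 + p_d*0.017382] = 0.194069


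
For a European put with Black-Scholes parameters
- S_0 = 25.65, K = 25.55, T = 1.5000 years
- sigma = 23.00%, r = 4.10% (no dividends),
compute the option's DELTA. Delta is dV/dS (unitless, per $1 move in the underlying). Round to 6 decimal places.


d1 = 0.3730368930; d2 = 0.0913455726
phi(d1) = 0.3721282243; exp(-qT) = 1.0000000000; exp(-rT) = 0.9403529457
N(-d1) = 0.3545604929
Delta = -exp(-qT) * N(-d1) = -1.0000000000 * 0.3545604929 = -0.354560

Answer: Delta = -0.354560


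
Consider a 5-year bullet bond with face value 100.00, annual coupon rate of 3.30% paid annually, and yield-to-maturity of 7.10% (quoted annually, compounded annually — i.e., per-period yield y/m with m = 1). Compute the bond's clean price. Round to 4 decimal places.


Answer: Price = 84.4609

Derivation:
Coupon per period c = face * coupon_rate / m = 3.300000
Periods per year m = 1; per-period yield y/m = 0.071000
Number of cashflows N = 5
Cashflows (t years, CF_t, discount factor 1/(1+y/m)^(m*t), PV):
  t = 1.0000: CF_t = 3.300000, DF = 0.933707, PV = 3.081232
  t = 2.0000: CF_t = 3.300000, DF = 0.871808, PV = 2.876968
  t = 3.0000: CF_t = 3.300000, DF = 0.814013, PV = 2.686244
  t = 4.0000: CF_t = 3.300000, DF = 0.760050, PV = 2.508165
  t = 5.0000: CF_t = 103.300000, DF = 0.709664, PV = 73.308269
Price P = sum_t PV_t = 84.460879


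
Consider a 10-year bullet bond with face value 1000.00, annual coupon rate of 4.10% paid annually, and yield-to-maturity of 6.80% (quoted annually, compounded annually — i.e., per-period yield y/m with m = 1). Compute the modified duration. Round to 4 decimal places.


Answer: Modified duration = 7.6674

Derivation:
Coupon per period c = face * coupon_rate / m = 41.000000
Periods per year m = 1; per-period yield y/m = 0.068000
Number of cashflows N = 10
Cashflows (t years, CF_t, discount factor 1/(1+y/m)^(m*t), PV):
  t = 1.0000: CF_t = 41.000000, DF = 0.936330, PV = 38.389513
  t = 2.0000: CF_t = 41.000000, DF = 0.876713, PV = 35.945237
  t = 3.0000: CF_t = 41.000000, DF = 0.820892, PV = 33.656589
  t = 4.0000: CF_t = 41.000000, DF = 0.768626, PV = 31.513660
  t = 5.0000: CF_t = 41.000000, DF = 0.719687, PV = 29.507172
  t = 6.0000: CF_t = 41.000000, DF = 0.673864, PV = 27.628439
  t = 7.0000: CF_t = 41.000000, DF = 0.630959, PV = 25.869324
  t = 8.0000: CF_t = 41.000000, DF = 0.590786, PV = 24.222214
  t = 9.0000: CF_t = 41.000000, DF = 0.553170, PV = 22.679976
  t = 10.0000: CF_t = 1041.000000, DF = 0.517950, PV = 539.185498
Price P = sum_t PV_t = 808.597622
First compute Macaulay numerator sum_t t * PV_t:
  t * PV_t at t = 1.0000: 38.389513
  t * PV_t at t = 2.0000: 71.890474
  t * PV_t at t = 3.0000: 100.969767
  t * PV_t at t = 4.0000: 126.054640
  t * PV_t at t = 5.0000: 147.535862
  t * PV_t at t = 6.0000: 165.770631
  t * PV_t at t = 7.0000: 181.085271
  t * PV_t at t = 8.0000: 193.777711
  t * PV_t at t = 9.0000: 204.119780
  t * PV_t at t = 10.0000: 5391.854977
Macaulay duration D = 6621.448626 / 808.597622 = 8.188805
Modified duration = D / (1 + y/m) = 8.188805 / (1 + 0.068000) = 7.667421


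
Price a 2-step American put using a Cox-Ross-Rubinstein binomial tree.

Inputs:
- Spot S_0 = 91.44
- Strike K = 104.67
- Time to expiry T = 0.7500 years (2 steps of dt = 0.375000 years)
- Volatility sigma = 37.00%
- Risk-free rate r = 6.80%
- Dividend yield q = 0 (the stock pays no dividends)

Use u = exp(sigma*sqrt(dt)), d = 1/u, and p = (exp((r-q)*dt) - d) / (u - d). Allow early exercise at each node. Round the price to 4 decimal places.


dt = T/N = 0.375000
u = exp(sigma*sqrt(dt)) = 1.254300; d = 1/u = 0.797257
p = (exp((r-q)*dt) - d) / (u - d) = 0.500108
Discount per step: exp(-r*dt) = 0.974822
Stock lattice S(k, i) with i counting down-moves:
  k=0: S(0,0) = 91.4400
  k=1: S(1,0) = 114.6932; S(1,1) = 72.9012
  k=2: S(2,0) = 143.8597; S(2,1) = 91.4400; S(2,2) = 58.1210
Terminal payoffs V(N, i) = max(K - S_T, 0):
  V(2,0) = 0.000000; V(2,1) = 13.230000; V(2,2) = 46.548978
Backward induction: V(k, i) = exp(-r*dt) * [p * V(k+1, i) + (1-p) * V(k+1, i+1)]; then take max(V_cont, immediate exercise) for American.
  V(1,0) = exp(-r*dt) * [p*0.000000 + (1-p)*13.230000] = 6.447063; exercise = 0.000000; V(1,0) = max -> 6.447063
  V(1,1) = exp(-r*dt) * [p*13.230000 + (1-p)*46.548978] = 29.133450; exercise = 31.768791; V(1,1) = max -> 31.768791
  V(0,0) = exp(-r*dt) * [p*6.447063 + (1-p)*31.768791] = 18.624180; exercise = 13.230000; V(0,0) = max -> 18.624180

Answer: Price = V(0,0) = 18.6242


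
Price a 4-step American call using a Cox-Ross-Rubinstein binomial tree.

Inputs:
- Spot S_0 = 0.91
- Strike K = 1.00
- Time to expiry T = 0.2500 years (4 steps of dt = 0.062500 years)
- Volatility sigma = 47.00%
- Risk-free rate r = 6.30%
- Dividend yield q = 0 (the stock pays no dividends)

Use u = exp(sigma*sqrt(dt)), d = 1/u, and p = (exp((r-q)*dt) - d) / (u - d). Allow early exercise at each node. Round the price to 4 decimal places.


Answer: Price = V(0,0) = 0.0606

Derivation:
dt = T/N = 0.062500
u = exp(sigma*sqrt(dt)) = 1.124682; d = 1/u = 0.889141
p = (exp((r-q)*dt) - d) / (u - d) = 0.487409
Discount per step: exp(-r*dt) = 0.996070
Stock lattice S(k, i) with i counting down-moves:
  k=0: S(0,0) = 0.9100
  k=1: S(1,0) = 1.0235; S(1,1) = 0.8091
  k=2: S(2,0) = 1.1511; S(2,1) = 0.9100; S(2,2) = 0.7194
  k=3: S(3,0) = 1.2946; S(3,1) = 1.0235; S(3,2) = 0.8091; S(3,3) = 0.6397
  k=4: S(4,0) = 1.4560; S(4,1) = 1.1511; S(4,2) = 0.9100; S(4,3) = 0.7194; S(4,4) = 0.5688
Terminal payoffs V(N, i) = max(S_T - K, 0):
  V(4,0) = 0.455995; V(4,1) = 0.151067; V(4,2) = 0.000000; V(4,3) = 0.000000; V(4,4) = 0.000000
Backward induction: V(k, i) = exp(-r*dt) * [p * V(k+1, i) + (1-p) * V(k+1, i+1)]; then take max(V_cont, immediate exercise) for American.
  V(3,0) = exp(-r*dt) * [p*0.455995 + (1-p)*0.151067] = 0.298514; exercise = 0.294584; V(3,0) = max -> 0.298514
  V(3,1) = exp(-r*dt) * [p*0.151067 + (1-p)*0.000000] = 0.073342; exercise = 0.023460; V(3,1) = max -> 0.073342
  V(3,2) = exp(-r*dt) * [p*0.000000 + (1-p)*0.000000] = 0.000000; exercise = 0.000000; V(3,2) = max -> 0.000000
  V(3,3) = exp(-r*dt) * [p*0.000000 + (1-p)*0.000000] = 0.000000; exercise = 0.000000; V(3,3) = max -> 0.000000
  V(2,0) = exp(-r*dt) * [p*0.298514 + (1-p)*0.073342] = 0.182373; exercise = 0.151067; V(2,0) = max -> 0.182373
  V(2,1) = exp(-r*dt) * [p*0.073342 + (1-p)*0.000000] = 0.035607; exercise = 0.000000; V(2,1) = max -> 0.035607
  V(2,2) = exp(-r*dt) * [p*0.000000 + (1-p)*0.000000] = 0.000000; exercise = 0.000000; V(2,2) = max -> 0.000000
  V(1,0) = exp(-r*dt) * [p*0.182373 + (1-p)*0.035607] = 0.106721; exercise = 0.023460; V(1,0) = max -> 0.106721
  V(1,1) = exp(-r*dt) * [p*0.035607 + (1-p)*0.000000] = 0.017287; exercise = 0.000000; V(1,1) = max -> 0.017287
  V(0,0) = exp(-r*dt) * [p*0.106721 + (1-p)*0.017287] = 0.060639; exercise = 0.000000; V(0,0) = max -> 0.060639


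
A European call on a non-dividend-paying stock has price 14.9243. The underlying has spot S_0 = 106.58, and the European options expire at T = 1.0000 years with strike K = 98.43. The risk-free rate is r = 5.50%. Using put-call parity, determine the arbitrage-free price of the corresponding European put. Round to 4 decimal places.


Put-call parity: C - P = S_0 * exp(-qT) - K * exp(-rT).
S_0 * exp(-qT) = 106.5800 * 1.00000000 = 106.58000000
K * exp(-rT) = 98.4300 * 0.94648515 = 93.16253311
P = C - S*exp(-qT) + K*exp(-rT)
P = 14.9243 - 106.58000000 + 93.16253311 = 1.5068

Answer: Put price = 1.5068


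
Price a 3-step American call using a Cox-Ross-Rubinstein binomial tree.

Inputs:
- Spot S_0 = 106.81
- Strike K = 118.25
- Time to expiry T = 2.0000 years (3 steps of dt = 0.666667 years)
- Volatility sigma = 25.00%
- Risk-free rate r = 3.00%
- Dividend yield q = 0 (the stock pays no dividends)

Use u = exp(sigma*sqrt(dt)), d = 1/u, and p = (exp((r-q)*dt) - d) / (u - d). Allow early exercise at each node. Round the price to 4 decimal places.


dt = T/N = 0.666667
u = exp(sigma*sqrt(dt)) = 1.226450; d = 1/u = 0.815361
p = (exp((r-q)*dt) - d) / (u - d) = 0.498286
Discount per step: exp(-r*dt) = 0.980199
Stock lattice S(k, i) with i counting down-moves:
  k=0: S(0,0) = 106.8100
  k=1: S(1,0) = 130.9972; S(1,1) = 87.0887
  k=2: S(2,0) = 160.6615; S(2,1) = 106.8100; S(2,2) = 71.0088
  k=3: S(3,0) = 197.0434; S(3,1) = 130.9972; S(3,2) = 87.0887; S(3,3) = 57.8978
Terminal payoffs V(N, i) = max(S_T - K, 0):
  V(3,0) = 78.793396; V(3,1) = 12.747167; V(3,2) = 0.000000; V(3,3) = 0.000000
Backward induction: V(k, i) = exp(-r*dt) * [p * V(k+1, i) + (1-p) * V(k+1, i+1)]; then take max(V_cont, immediate exercise) for American.
  V(2,0) = exp(-r*dt) * [p*78.793396 + (1-p)*12.747167] = 44.753036; exercise = 42.411529; V(2,0) = max -> 44.753036
  V(2,1) = exp(-r*dt) * [p*12.747167 + (1-p)*0.000000] = 6.225968; exercise = 0.000000; V(2,1) = max -> 6.225968
  V(2,2) = exp(-r*dt) * [p*0.000000 + (1-p)*0.000000] = 0.000000; exercise = 0.000000; V(2,2) = max -> 0.000000
  V(1,0) = exp(-r*dt) * [p*44.753036 + (1-p)*6.225968] = 24.920064; exercise = 12.747167; V(1,0) = max -> 24.920064
  V(1,1) = exp(-r*dt) * [p*6.225968 + (1-p)*0.000000] = 3.040885; exercise = 0.000000; V(1,1) = max -> 3.040885
  V(0,0) = exp(-r*dt) * [p*24.920064 + (1-p)*3.040885] = 13.666893; exercise = 0.000000; V(0,0) = max -> 13.666893

Answer: Price = V(0,0) = 13.6669


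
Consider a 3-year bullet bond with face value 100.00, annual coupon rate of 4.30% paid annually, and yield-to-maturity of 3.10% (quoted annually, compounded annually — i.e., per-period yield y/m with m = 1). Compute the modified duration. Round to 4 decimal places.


Coupon per period c = face * coupon_rate / m = 4.300000
Periods per year m = 1; per-period yield y/m = 0.031000
Number of cashflows N = 3
Cashflows (t years, CF_t, discount factor 1/(1+y/m)^(m*t), PV):
  t = 1.0000: CF_t = 4.300000, DF = 0.969932, PV = 4.170708
  t = 2.0000: CF_t = 4.300000, DF = 0.940768, PV = 4.045304
  t = 3.0000: CF_t = 104.300000, DF = 0.912481, PV = 95.171806
Price P = sum_t PV_t = 103.387818
First compute Macaulay numerator sum_t t * PV_t:
  t * PV_t at t = 1.0000: 4.170708
  t * PV_t at t = 2.0000: 8.090607
  t * PV_t at t = 3.0000: 285.515419
Macaulay duration D = 297.776735 / 103.387818 = 2.880192
Modified duration = D / (1 + y/m) = 2.880192 / (1 + 0.031000) = 2.793590

Answer: Modified duration = 2.7936


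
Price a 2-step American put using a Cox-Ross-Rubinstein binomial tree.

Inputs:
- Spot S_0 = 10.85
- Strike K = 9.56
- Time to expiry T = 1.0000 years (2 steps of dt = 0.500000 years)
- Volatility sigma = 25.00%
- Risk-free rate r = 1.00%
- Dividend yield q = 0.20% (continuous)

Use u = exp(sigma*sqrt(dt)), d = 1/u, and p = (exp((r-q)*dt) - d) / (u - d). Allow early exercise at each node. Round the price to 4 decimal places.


dt = T/N = 0.500000
u = exp(sigma*sqrt(dt)) = 1.193365; d = 1/u = 0.837967
p = (exp((r-q)*dt) - d) / (u - d) = 0.467198
Discount per step: exp(-r*dt) = 0.995012
Stock lattice S(k, i) with i counting down-moves:
  k=0: S(0,0) = 10.8500
  k=1: S(1,0) = 12.9480; S(1,1) = 9.0919
  k=2: S(2,0) = 15.4517; S(2,1) = 10.8500; S(2,2) = 7.6187
Terminal payoffs V(N, i) = max(K - S_T, 0):
  V(2,0) = 0.000000; V(2,1) = 0.000000; V(2,2) = 1.941255
Backward induction: V(k, i) = exp(-r*dt) * [p * V(k+1, i) + (1-p) * V(k+1, i+1)]; then take max(V_cont, immediate exercise) for American.
  V(1,0) = exp(-r*dt) * [p*0.000000 + (1-p)*0.000000] = 0.000000; exercise = 0.000000; V(1,0) = max -> 0.000000
  V(1,1) = exp(-r*dt) * [p*0.000000 + (1-p)*1.941255] = 1.029146; exercise = 0.468059; V(1,1) = max -> 1.029146
  V(0,0) = exp(-r*dt) * [p*0.000000 + (1-p)*1.029146] = 0.545596; exercise = 0.000000; V(0,0) = max -> 0.545596

Answer: Price = V(0,0) = 0.5456


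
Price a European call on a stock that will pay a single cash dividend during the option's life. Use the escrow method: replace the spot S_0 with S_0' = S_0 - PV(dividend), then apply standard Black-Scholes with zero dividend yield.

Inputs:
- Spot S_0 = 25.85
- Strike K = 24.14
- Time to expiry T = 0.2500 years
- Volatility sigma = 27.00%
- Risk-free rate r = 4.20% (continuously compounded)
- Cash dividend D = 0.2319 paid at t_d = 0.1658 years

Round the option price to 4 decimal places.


Answer: Price = 2.3729

Derivation:
PV(D) = D * exp(-r * t_d) = 0.2319 * 0.99306059 = 0.23029075
S_0' = S_0 - PV(D) = 25.8500 - 0.23029075 = 25.61970925
d1 = (ln(S_0'/K) + (r + sigma^2/2)*T) / (sigma*sqrt(T)) = 0.58595728
d2 = d1 - sigma*sqrt(T) = 0.45095728
exp(-rT) = 0.98955493
N(d1) = 0.72104789; N(d2) = 0.67398983
C = S_0' * N(d1) - K * exp(-rT) * N(d2) = 25.61970925 * 0.72104789 - 24.1400 * 0.98955493 * 0.67398983 = 2.3729


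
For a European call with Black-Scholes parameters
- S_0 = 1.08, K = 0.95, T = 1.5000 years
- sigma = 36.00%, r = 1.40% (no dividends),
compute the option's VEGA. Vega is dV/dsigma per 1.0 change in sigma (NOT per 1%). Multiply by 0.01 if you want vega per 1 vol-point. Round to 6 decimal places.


d1 = 0.5589697842; d2 = 0.1180616305
phi(d1) = 0.3412424207; exp(-qT) = 1.0000000000; exp(-rT) = 0.9792189646
Vega = S * exp(-qT) * phi(d1) * sqrt(T) = 1.0800 * 1.0000000000 * 0.3412424207 * 1.2247448714 = 0.451370

Answer: Vega = 0.451370


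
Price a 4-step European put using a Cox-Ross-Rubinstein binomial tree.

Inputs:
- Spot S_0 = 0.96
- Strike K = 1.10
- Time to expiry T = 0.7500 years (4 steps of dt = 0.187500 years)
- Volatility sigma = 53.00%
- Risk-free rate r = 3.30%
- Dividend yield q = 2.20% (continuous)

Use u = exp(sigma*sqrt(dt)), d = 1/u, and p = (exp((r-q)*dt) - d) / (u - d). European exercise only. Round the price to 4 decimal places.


dt = T/N = 0.187500
u = exp(sigma*sqrt(dt)) = 1.257967; d = 1/u = 0.794934
p = (exp((r-q)*dt) - d) / (u - d) = 0.447335
Discount per step: exp(-r*dt) = 0.993832
Stock lattice S(k, i) with i counting down-moves:
  k=0: S(0,0) = 0.9600
  k=1: S(1,0) = 1.2076; S(1,1) = 0.7631
  k=2: S(2,0) = 1.5192; S(2,1) = 0.9600; S(2,2) = 0.6066
  k=3: S(3,0) = 1.9111; S(3,1) = 1.2076; S(3,2) = 0.7631; S(3,3) = 0.4822
  k=4: S(4,0) = 2.4041; S(4,1) = 1.5192; S(4,2) = 0.9600; S(4,3) = 0.6066; S(4,4) = 0.3833
Terminal payoffs V(N, i) = max(K - S_T, 0):
  V(4,0) = 0.000000; V(4,1) = 0.000000; V(4,2) = 0.140000; V(4,3) = 0.493357; V(4,4) = 0.716651
Backward induction: V(k, i) = exp(-r*dt) * [p * V(k+1, i) + (1-p) * V(k+1, i+1)].
  V(3,0) = exp(-r*dt) * [p*0.000000 + (1-p)*0.000000] = 0.000000
  V(3,1) = exp(-r*dt) * [p*0.000000 + (1-p)*0.140000] = 0.076896
  V(3,2) = exp(-r*dt) * [p*0.140000 + (1-p)*0.493357] = 0.333220
  V(3,3) = exp(-r*dt) * [p*0.493357 + (1-p)*0.716651] = 0.612959
  V(2,0) = exp(-r*dt) * [p*0.000000 + (1-p)*0.076896] = 0.042235
  V(2,1) = exp(-r*dt) * [p*0.076896 + (1-p)*0.333220] = 0.217209
  V(2,2) = exp(-r*dt) * [p*0.333220 + (1-p)*0.612959] = 0.484813
  V(1,0) = exp(-r*dt) * [p*0.042235 + (1-p)*0.217209] = 0.138080
  V(1,1) = exp(-r*dt) * [p*0.217209 + (1-p)*0.484813] = 0.362852
  V(0,0) = exp(-r*dt) * [p*0.138080 + (1-p)*0.362852] = 0.260686

Answer: Price = V(0,0) = 0.2607


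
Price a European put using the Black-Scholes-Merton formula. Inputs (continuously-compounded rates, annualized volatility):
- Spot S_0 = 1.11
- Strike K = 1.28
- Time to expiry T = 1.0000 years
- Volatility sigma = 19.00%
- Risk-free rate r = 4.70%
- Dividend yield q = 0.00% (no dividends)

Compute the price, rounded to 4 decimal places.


d1 = (ln(S/K) + (r - q + 0.5*sigma^2) * T) / (sigma * sqrt(T)) = -0.40763191
d2 = d1 - sigma * sqrt(T) = -0.59763191
exp(-rT) = 0.95408740; exp(-qT) = 1.00000000
P = K * exp(-rT) * N(-d2) - S_0 * exp(-qT) * N(-d1)
N(-d1) = 0.65822803; N(-d2) = 0.72495722
P = 1.2800 * 0.95408740 * 0.72495722 - 1.1100 * 1.00000000 * 0.65822803 = 0.1547

Answer: Price = 0.1547


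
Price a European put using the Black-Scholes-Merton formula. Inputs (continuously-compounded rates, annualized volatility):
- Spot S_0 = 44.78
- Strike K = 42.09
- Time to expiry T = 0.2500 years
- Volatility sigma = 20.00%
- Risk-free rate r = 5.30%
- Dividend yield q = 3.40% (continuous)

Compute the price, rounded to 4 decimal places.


Answer: Price = 0.6481

Derivation:
d1 = (ln(S/K) + (r - q + 0.5*sigma^2) * T) / (sigma * sqrt(T)) = 0.71701428
d2 = d1 - sigma * sqrt(T) = 0.61701428
exp(-rT) = 0.98683739; exp(-qT) = 0.99153602
P = K * exp(-rT) * N(-d2) - S_0 * exp(-qT) * N(-d1)
N(-d1) = 0.23668264; N(-d2) = 0.26861265
P = 42.0900 * 0.98683739 * 0.26861265 - 44.7800 * 0.99153602 * 0.23668264 = 0.6481


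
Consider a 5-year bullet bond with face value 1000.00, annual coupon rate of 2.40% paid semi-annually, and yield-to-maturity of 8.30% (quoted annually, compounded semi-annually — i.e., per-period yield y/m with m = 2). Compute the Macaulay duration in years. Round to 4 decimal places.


Coupon per period c = face * coupon_rate / m = 12.000000
Periods per year m = 2; per-period yield y/m = 0.041500
Number of cashflows N = 10
Cashflows (t years, CF_t, discount factor 1/(1+y/m)^(m*t), PV):
  t = 0.5000: CF_t = 12.000000, DF = 0.960154, PV = 11.521843
  t = 1.0000: CF_t = 12.000000, DF = 0.921895, PV = 11.062740
  t = 1.5000: CF_t = 12.000000, DF = 0.885161, PV = 10.621930
  t = 2.0000: CF_t = 12.000000, DF = 0.849890, PV = 10.198684
  t = 2.5000: CF_t = 12.000000, DF = 0.816025, PV = 9.792304
  t = 3.0000: CF_t = 12.000000, DF = 0.783510, PV = 9.402116
  t = 3.5000: CF_t = 12.000000, DF = 0.752290, PV = 9.027476
  t = 4.0000: CF_t = 12.000000, DF = 0.722314, PV = 8.667763
  t = 4.5000: CF_t = 12.000000, DF = 0.693532, PV = 8.322385
  t = 5.0000: CF_t = 1012.000000, DF = 0.665897, PV = 673.888073
Price P = sum_t PV_t = 762.505313
Macaulay numerator sum_t t * PV_t:
  t * PV_t at t = 0.5000: 5.760922
  t * PV_t at t = 1.0000: 11.062740
  t * PV_t at t = 1.5000: 15.932895
  t * PV_t at t = 2.0000: 20.397369
  t * PV_t at t = 2.5000: 24.480759
  t * PV_t at t = 3.0000: 28.206348
  t * PV_t at t = 3.5000: 31.596165
  t * PV_t at t = 4.0000: 34.671054
  t * PV_t at t = 4.5000: 37.450730
  t * PV_t at t = 5.0000: 3369.440363
Macaulay duration D = (sum_t t * PV_t) / P = 3578.999343 / 762.505313 = 4.693737

Answer: Macaulay duration = 4.6937 years


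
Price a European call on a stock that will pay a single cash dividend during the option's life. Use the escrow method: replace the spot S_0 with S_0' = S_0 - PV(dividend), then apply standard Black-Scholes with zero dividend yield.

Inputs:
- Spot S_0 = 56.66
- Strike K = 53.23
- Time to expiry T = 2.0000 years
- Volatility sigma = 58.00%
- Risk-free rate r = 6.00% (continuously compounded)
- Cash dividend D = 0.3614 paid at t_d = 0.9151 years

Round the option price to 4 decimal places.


Answer: Price = 21.3868

Derivation:
PV(D) = D * exp(-r * t_d) = 0.3614 * 0.94657412 = 0.34209189
S_0' = S_0 - PV(D) = 56.6600 - 0.34209189 = 56.31790811
d1 = (ln(S_0'/K) + (r + sigma^2/2)*T) / (sigma*sqrt(T)) = 0.62516825
d2 = d1 - sigma*sqrt(T) = -0.19507562
exp(-rT) = 0.88692044
N(d1) = 0.73406968; N(d2) = 0.42266688
C = S_0' * N(d1) - K * exp(-rT) * N(d2) = 56.31790811 * 0.73406968 - 53.2300 * 0.88692044 * 0.42266688 = 21.3868


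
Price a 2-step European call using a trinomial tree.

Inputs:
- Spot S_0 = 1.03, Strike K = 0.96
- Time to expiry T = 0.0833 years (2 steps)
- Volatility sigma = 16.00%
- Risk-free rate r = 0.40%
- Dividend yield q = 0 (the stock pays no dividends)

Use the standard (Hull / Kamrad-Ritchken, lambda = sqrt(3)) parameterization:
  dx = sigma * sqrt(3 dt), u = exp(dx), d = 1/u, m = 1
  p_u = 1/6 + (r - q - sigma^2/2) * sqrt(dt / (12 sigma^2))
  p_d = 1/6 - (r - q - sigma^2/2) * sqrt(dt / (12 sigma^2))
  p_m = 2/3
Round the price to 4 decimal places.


dt = T/N = 0.041650; dx = sigma*sqrt(3*dt) = 0.056557
u = exp(dx) = 1.058187; d = 1/u = 0.945012
p_u = 0.163426, p_m = 0.666667, p_d = 0.169907
Discount per step: exp(-r*dt) = 0.999833
Stock lattice S(k, j) with j the centered position index:
  k=0: S(0,+0) = 1.0300
  k=1: S(1,-1) = 0.9734; S(1,+0) = 1.0300; S(1,+1) = 1.0899
  k=2: S(2,-2) = 0.9198; S(2,-1) = 0.9734; S(2,+0) = 1.0300; S(2,+1) = 1.0899; S(2,+2) = 1.1534
Terminal payoffs V(N, j) = max(S_T - K, 0):
  V(2,-2) = 0.000000; V(2,-1) = 0.013363; V(2,+0) = 0.070000; V(2,+1) = 0.129933; V(2,+2) = 0.193353
Backward induction: V(k, j) = exp(-r*dt) * [p_u * V(k+1, j+1) + p_m * V(k+1, j) + p_d * V(k+1, j-1)]
  V(1,-1) = exp(-r*dt) * [p_u*0.070000 + p_m*0.013363 + p_d*0.000000] = 0.020345
  V(1,+0) = exp(-r*dt) * [p_u*0.129933 + p_m*0.070000 + p_d*0.013363] = 0.070160
  V(1,+1) = exp(-r*dt) * [p_u*0.193353 + p_m*0.129933 + p_d*0.070000] = 0.130093
  V(0,+0) = exp(-r*dt) * [p_u*0.130093 + p_m*0.070160 + p_d*0.020345] = 0.071479

Answer: Price = V(0,0) = 0.0715
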